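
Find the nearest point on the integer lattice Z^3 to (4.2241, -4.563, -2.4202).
(4, -5, -2)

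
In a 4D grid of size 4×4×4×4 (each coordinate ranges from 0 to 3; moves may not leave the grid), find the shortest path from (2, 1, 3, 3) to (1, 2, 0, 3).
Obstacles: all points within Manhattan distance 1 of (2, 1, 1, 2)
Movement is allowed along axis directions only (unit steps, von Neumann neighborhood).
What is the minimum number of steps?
5
(one shortest path: (2, 1, 3, 3) → (1, 1, 3, 3) → (1, 2, 3, 3) → (1, 2, 2, 3) → (1, 2, 1, 3) → (1, 2, 0, 3))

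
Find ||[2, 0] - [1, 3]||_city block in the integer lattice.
4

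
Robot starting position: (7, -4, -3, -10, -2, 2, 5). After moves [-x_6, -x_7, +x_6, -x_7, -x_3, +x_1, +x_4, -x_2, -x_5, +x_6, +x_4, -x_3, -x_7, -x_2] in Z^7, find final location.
(8, -6, -5, -8, -3, 3, 2)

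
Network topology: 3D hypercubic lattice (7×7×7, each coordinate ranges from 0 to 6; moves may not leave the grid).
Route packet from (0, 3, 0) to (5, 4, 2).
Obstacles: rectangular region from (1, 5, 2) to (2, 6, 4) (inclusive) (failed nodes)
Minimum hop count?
8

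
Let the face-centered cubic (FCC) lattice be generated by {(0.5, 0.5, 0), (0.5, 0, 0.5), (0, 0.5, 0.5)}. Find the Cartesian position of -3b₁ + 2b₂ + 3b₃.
(-0.5, 0, 2.5)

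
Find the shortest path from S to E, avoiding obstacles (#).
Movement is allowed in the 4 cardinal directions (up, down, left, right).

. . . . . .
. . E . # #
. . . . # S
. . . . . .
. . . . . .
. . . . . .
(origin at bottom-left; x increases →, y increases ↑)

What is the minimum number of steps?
6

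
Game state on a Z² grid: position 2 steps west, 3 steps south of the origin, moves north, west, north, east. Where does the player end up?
(-2, -1)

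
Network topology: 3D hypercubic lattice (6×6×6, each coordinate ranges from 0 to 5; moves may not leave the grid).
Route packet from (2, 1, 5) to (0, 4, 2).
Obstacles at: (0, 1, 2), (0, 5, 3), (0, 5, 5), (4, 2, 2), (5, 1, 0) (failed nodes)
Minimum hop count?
8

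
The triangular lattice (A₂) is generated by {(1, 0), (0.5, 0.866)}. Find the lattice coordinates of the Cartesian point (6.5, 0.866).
6b₁ + b₂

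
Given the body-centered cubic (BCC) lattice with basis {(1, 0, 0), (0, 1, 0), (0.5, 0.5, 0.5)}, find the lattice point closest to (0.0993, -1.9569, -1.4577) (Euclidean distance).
(0, -2, -1)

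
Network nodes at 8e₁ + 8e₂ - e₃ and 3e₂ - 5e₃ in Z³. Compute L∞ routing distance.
8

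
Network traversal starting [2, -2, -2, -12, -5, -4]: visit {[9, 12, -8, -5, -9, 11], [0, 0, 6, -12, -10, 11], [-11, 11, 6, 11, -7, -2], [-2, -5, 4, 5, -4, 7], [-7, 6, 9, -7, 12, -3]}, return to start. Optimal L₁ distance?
278
(one optimal route: (2, -2, -2, -12, -5, -4) → (9, 12, -8, -5, -9, 11) → (0, 0, 6, -12, -10, 11) → (-2, -5, 4, 5, -4, 7) → (-11, 11, 6, 11, -7, -2) → (-7, 6, 9, -7, 12, -3) → (2, -2, -2, -12, -5, -4))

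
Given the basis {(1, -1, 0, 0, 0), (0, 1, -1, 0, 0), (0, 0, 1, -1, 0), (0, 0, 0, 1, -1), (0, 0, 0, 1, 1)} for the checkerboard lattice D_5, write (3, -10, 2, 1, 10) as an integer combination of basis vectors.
3b₁ - 7b₂ - 5b₃ - 7b₄ + 3b₅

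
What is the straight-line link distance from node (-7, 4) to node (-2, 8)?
6.40312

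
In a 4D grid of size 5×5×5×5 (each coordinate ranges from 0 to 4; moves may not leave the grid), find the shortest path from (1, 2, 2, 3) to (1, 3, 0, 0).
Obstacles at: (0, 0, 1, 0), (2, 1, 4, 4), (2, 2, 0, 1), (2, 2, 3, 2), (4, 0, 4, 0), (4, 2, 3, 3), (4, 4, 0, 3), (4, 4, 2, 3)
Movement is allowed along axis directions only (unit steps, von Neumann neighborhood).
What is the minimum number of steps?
6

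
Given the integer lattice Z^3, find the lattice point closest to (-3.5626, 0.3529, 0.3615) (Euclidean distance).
(-4, 0, 0)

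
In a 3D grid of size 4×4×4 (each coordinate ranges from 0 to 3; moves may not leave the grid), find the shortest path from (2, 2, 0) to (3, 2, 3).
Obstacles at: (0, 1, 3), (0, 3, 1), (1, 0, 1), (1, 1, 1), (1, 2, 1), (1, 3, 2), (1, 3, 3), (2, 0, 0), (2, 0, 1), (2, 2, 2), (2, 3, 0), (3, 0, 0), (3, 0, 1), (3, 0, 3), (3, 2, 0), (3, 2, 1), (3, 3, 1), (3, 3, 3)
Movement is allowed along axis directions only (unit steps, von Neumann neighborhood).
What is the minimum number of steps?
6
(one shortest path: (2, 2, 0) → (2, 1, 0) → (3, 1, 0) → (3, 1, 1) → (3, 1, 2) → (3, 2, 2) → (3, 2, 3))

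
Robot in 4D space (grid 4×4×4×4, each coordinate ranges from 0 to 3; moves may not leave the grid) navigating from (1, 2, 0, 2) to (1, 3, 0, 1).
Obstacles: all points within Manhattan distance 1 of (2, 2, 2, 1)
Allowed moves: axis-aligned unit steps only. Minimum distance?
2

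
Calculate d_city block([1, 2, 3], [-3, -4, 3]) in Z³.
10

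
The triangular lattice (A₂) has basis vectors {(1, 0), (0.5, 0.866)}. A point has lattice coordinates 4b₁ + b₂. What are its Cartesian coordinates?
(4.5, 0.866)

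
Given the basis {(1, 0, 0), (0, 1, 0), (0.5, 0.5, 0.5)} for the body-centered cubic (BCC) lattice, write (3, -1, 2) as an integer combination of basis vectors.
b₁ - 3b₂ + 4b₃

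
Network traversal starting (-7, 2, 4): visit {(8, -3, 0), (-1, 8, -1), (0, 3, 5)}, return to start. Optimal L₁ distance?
66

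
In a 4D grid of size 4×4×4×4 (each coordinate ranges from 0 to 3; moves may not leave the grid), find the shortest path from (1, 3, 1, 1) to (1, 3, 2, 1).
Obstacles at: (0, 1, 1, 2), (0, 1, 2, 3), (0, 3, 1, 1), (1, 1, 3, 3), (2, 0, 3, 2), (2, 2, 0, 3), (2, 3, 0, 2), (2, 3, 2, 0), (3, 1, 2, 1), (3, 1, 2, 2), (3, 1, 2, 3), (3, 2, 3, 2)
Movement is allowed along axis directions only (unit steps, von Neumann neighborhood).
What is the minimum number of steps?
1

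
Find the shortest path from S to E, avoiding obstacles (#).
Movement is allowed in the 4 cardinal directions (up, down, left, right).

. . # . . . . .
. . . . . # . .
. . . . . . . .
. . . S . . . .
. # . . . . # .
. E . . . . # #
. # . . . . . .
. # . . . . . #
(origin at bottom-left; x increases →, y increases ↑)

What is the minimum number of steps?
4
(one shortest path: (3, 4) → (2, 4) → (2, 3) → (2, 2) → (1, 2))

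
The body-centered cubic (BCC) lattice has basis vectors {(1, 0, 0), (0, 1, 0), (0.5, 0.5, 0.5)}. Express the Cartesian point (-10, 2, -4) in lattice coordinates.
-6b₁ + 6b₂ - 8b₃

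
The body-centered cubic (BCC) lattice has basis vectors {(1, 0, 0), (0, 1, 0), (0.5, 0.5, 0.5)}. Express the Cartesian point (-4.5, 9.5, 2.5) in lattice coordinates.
-7b₁ + 7b₂ + 5b₃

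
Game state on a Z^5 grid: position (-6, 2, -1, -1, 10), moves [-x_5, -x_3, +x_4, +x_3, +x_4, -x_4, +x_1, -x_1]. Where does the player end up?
(-6, 2, -1, 0, 9)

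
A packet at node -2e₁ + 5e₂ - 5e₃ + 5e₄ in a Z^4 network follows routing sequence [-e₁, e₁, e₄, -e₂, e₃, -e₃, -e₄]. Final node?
(-2, 4, -5, 5)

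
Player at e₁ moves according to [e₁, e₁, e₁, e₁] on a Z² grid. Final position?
(5, 0)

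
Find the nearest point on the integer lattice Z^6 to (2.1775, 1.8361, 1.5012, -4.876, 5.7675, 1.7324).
(2, 2, 2, -5, 6, 2)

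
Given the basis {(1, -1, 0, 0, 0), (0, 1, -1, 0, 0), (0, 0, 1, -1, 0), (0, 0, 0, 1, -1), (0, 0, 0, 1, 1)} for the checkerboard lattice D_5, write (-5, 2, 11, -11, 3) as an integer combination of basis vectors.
-5b₁ - 3b₂ + 8b₃ - 3b₄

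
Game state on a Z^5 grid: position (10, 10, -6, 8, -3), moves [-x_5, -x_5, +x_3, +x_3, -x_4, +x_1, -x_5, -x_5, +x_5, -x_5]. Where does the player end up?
(11, 10, -4, 7, -7)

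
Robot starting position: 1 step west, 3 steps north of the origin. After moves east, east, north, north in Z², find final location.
(1, 5)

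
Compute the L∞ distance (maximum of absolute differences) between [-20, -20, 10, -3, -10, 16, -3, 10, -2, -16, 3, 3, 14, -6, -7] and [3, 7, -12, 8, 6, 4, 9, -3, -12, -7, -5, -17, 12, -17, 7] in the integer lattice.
27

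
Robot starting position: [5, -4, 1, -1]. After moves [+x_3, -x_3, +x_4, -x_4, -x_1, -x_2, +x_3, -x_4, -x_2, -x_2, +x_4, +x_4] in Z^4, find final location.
(4, -7, 2, 0)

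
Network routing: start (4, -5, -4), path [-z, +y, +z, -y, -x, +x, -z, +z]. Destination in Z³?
(4, -5, -4)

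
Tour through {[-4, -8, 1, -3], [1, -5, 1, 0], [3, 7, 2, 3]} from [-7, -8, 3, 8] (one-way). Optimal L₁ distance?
45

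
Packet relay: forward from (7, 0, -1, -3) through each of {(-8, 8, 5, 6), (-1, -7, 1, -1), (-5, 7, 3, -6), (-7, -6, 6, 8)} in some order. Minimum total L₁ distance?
76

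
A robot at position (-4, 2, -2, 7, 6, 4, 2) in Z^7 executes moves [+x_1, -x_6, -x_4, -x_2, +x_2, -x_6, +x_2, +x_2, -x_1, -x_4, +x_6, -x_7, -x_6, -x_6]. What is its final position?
(-4, 4, -2, 5, 6, 1, 1)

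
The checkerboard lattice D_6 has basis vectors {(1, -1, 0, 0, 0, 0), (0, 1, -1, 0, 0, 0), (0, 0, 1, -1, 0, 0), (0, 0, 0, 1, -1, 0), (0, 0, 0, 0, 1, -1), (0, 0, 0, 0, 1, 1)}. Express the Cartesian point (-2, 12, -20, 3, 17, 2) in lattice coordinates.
-2b₁ + 10b₂ - 10b₃ - 7b₄ + 4b₅ + 6b₆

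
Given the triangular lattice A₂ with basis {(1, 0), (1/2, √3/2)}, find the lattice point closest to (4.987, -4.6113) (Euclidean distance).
(4.5, -4.33)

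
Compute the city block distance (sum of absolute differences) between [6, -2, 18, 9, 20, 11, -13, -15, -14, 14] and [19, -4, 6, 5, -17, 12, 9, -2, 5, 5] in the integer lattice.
132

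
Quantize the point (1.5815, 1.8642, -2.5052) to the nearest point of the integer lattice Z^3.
(2, 2, -3)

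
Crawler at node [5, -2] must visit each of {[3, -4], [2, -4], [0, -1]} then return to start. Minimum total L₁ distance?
16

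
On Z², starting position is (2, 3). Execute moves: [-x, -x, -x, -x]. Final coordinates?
(-2, 3)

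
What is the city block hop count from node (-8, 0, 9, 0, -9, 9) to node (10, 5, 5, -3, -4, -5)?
49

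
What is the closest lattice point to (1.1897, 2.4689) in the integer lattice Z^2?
(1, 2)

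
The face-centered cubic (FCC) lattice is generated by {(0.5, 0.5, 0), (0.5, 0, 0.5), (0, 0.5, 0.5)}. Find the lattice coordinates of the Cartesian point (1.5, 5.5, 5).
2b₁ + b₂ + 9b₃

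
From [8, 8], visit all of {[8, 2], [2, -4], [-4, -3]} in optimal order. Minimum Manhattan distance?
25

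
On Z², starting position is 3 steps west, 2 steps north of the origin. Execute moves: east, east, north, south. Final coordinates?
(-1, 2)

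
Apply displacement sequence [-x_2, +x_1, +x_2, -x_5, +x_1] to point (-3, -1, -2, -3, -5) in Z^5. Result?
(-1, -1, -2, -3, -6)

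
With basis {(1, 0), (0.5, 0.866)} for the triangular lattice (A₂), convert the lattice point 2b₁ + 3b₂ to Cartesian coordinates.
(3.5, 2.598)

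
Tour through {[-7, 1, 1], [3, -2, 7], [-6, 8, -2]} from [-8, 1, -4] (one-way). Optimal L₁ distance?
41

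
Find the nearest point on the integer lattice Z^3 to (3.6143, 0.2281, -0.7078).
(4, 0, -1)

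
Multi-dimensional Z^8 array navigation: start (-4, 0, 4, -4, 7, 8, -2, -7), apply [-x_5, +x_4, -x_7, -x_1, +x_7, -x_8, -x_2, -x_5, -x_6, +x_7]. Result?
(-5, -1, 4, -3, 5, 7, -1, -8)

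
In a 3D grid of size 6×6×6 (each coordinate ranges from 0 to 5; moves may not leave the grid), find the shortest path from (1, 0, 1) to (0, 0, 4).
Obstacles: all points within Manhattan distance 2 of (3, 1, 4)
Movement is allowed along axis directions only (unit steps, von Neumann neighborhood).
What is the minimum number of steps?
4
(one shortest path: (1, 0, 1) → (0, 0, 1) → (0, 0, 2) → (0, 0, 3) → (0, 0, 4))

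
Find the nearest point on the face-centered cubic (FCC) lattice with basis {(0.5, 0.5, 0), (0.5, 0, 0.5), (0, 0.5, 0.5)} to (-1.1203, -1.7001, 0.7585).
(-1, -1.5, 0.5)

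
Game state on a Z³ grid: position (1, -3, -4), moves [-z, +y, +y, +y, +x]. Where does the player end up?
(2, 0, -5)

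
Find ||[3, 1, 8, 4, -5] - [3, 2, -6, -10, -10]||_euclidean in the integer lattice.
20.445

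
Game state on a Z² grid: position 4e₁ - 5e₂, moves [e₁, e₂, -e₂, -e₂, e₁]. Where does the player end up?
(6, -6)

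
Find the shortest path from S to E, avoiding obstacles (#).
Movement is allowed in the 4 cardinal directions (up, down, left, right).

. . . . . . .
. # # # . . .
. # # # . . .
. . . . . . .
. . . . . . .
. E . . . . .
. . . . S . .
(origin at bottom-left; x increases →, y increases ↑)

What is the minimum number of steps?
4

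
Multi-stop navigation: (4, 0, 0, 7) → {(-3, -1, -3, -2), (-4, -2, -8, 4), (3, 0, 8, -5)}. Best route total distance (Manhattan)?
55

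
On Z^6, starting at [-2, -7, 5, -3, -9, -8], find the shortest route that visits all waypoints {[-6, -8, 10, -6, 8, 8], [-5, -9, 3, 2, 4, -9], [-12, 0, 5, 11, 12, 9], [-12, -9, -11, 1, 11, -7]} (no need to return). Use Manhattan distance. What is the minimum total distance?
150
(one optimal route: (-2, -7, 5, -3, -9, -8) → (-5, -9, 3, 2, 4, -9) → (-12, -9, -11, 1, 11, -7) → (-12, 0, 5, 11, 12, 9) → (-6, -8, 10, -6, 8, 8))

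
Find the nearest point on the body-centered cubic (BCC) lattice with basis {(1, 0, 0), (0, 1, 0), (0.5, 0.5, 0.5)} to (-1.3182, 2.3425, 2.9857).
(-1, 2, 3)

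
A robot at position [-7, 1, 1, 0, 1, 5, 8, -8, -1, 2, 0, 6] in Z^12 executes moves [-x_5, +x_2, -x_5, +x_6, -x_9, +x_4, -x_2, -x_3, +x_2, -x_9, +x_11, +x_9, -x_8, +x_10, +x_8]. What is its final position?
(-7, 2, 0, 1, -1, 6, 8, -8, -2, 3, 1, 6)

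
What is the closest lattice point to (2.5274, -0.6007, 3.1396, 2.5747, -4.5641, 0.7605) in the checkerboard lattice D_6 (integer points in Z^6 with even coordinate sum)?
(3, -1, 3, 3, -5, 1)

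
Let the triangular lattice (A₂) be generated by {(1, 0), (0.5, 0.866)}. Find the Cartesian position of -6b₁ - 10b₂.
(-11, -8.66)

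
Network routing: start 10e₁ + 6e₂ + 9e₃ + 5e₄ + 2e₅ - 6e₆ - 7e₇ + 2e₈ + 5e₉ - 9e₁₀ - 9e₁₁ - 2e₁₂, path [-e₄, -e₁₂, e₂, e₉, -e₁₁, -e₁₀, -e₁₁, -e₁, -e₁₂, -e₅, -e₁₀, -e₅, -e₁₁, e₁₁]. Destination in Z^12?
(9, 7, 9, 4, 0, -6, -7, 2, 6, -11, -11, -4)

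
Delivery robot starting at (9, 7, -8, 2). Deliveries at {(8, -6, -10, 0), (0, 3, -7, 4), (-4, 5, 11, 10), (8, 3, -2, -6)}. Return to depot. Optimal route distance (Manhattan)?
130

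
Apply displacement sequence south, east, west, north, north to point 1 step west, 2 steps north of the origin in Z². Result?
(-1, 3)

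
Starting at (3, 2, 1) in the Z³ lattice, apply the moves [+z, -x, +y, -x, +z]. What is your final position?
(1, 3, 3)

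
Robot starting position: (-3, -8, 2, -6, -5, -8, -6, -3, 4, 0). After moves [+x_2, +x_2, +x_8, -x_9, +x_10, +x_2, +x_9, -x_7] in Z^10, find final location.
(-3, -5, 2, -6, -5, -8, -7, -2, 4, 1)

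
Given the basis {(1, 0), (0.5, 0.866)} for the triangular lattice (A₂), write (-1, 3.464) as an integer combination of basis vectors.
-3b₁ + 4b₂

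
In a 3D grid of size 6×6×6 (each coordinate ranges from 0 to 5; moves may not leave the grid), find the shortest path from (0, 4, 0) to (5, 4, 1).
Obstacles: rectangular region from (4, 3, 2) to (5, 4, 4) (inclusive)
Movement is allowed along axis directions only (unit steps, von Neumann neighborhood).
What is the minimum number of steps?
6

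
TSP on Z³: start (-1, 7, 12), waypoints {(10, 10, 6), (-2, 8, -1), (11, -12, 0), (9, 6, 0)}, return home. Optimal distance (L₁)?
98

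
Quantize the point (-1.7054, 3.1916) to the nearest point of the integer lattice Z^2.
(-2, 3)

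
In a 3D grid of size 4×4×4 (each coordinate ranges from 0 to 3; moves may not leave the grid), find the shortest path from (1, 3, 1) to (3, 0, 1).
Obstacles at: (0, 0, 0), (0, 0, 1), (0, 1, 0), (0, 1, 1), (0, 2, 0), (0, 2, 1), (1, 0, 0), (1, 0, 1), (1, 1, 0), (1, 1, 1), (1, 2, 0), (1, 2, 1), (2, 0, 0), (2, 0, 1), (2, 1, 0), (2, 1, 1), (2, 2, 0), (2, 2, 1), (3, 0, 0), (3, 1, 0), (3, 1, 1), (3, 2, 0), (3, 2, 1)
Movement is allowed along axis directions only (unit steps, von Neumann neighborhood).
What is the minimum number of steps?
7
(one shortest path: (1, 3, 1) → (2, 3, 1) → (3, 3, 1) → (3, 3, 2) → (3, 2, 2) → (3, 1, 2) → (3, 0, 2) → (3, 0, 1))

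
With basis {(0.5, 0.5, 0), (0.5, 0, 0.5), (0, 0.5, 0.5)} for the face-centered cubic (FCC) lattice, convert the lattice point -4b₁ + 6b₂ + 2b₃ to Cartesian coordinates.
(1, -1, 4)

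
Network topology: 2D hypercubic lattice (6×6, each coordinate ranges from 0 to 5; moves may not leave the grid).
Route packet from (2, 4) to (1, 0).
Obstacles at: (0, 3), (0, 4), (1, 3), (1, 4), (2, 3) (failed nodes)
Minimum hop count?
7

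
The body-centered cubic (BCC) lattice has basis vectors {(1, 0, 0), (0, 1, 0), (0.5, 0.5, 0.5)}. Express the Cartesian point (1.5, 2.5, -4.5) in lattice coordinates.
6b₁ + 7b₂ - 9b₃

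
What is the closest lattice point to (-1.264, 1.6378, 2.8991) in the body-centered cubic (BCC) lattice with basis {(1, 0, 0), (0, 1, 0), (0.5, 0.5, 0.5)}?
(-1, 2, 3)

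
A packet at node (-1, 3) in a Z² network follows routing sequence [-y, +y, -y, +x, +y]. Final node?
(0, 3)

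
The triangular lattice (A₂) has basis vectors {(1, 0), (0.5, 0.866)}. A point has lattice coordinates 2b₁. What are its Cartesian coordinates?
(2, 0)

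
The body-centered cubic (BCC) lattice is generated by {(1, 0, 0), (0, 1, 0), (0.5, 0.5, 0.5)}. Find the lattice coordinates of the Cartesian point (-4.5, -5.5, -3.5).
-b₁ - 2b₂ - 7b₃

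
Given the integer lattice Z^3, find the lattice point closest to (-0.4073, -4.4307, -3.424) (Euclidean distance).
(0, -4, -3)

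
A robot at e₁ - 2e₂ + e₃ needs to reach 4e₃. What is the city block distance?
6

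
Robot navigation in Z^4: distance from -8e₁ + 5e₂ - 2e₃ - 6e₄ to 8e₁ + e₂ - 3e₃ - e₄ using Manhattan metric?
26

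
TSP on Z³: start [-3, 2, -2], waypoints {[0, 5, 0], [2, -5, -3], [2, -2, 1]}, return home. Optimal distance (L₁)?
38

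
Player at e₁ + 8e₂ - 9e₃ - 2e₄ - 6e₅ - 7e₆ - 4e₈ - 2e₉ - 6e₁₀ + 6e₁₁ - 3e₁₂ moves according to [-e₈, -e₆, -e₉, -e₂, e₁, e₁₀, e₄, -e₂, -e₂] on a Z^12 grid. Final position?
(2, 5, -9, -1, -6, -8, 0, -5, -3, -5, 6, -3)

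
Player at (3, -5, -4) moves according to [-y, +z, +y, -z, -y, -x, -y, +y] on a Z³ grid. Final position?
(2, -6, -4)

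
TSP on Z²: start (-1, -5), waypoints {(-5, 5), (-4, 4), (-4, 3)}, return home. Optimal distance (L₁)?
28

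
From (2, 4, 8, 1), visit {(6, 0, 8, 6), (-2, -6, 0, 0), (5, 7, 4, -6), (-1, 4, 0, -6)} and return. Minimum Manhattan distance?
88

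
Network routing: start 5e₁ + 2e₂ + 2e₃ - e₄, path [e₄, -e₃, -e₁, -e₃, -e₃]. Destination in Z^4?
(4, 2, -1, 0)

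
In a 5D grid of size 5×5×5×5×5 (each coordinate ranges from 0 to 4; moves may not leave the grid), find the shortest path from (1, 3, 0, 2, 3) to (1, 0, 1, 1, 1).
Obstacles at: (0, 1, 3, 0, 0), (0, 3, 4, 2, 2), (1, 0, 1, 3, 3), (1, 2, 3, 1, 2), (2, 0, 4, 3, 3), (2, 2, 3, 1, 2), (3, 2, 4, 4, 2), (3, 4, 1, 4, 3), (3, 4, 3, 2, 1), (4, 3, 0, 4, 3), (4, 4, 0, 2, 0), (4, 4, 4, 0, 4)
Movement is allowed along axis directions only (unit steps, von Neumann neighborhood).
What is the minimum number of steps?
7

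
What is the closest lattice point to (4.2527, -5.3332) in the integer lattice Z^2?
(4, -5)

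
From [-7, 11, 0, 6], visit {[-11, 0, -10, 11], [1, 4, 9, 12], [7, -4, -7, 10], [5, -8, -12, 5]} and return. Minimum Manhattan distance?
140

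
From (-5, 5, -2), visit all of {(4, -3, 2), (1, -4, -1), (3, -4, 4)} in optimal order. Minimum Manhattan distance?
27
(one optimal route: (-5, 5, -2) → (1, -4, -1) → (4, -3, 2) → (3, -4, 4))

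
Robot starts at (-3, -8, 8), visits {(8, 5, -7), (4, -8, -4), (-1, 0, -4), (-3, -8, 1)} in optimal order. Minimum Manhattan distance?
49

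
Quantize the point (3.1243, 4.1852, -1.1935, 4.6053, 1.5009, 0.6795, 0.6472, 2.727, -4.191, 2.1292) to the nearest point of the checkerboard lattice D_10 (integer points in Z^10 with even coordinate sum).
(3, 4, -1, 5, 2, 1, 1, 3, -4, 2)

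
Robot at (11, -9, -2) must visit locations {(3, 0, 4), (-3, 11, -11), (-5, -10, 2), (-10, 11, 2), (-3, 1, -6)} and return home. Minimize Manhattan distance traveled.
122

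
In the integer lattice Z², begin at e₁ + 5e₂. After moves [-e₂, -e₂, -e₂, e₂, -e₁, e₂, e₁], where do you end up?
(1, 4)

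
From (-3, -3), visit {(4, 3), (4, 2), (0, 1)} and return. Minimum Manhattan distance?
26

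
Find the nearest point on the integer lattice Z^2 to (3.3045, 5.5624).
(3, 6)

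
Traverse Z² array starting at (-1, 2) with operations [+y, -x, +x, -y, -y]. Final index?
(-1, 1)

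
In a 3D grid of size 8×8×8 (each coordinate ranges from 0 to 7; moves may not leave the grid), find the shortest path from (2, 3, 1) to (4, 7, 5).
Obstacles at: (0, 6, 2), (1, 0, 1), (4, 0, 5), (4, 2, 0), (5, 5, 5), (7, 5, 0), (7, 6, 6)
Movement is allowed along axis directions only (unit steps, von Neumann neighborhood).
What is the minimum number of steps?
10
(one shortest path: (2, 3, 1) → (3, 3, 1) → (4, 3, 1) → (4, 4, 1) → (4, 5, 1) → (4, 6, 1) → (4, 7, 1) → (4, 7, 2) → (4, 7, 3) → (4, 7, 4) → (4, 7, 5))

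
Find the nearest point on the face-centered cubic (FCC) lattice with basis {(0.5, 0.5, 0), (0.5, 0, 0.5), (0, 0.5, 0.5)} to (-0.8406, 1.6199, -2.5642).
(-1, 1.5, -2.5)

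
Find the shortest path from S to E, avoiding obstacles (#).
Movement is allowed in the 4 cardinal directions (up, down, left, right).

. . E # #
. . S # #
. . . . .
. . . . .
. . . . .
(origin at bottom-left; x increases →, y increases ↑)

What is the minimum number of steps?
1
(one shortest path: (2, 3) → (2, 4))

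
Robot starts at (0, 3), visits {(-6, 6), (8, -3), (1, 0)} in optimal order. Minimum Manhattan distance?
32
(one optimal route: (0, 3) → (-6, 6) → (1, 0) → (8, -3))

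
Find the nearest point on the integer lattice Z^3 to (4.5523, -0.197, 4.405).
(5, 0, 4)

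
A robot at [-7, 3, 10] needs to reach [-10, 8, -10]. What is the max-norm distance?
20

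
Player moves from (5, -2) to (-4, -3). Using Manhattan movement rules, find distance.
10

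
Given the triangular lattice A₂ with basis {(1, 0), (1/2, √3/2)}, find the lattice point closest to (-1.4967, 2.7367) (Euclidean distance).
(-1.5, 2.598)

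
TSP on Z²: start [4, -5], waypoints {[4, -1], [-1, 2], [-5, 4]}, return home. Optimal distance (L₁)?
36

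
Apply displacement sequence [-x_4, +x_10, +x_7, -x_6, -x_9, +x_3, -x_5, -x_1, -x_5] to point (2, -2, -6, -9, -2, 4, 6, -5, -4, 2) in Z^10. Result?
(1, -2, -5, -10, -4, 3, 7, -5, -5, 3)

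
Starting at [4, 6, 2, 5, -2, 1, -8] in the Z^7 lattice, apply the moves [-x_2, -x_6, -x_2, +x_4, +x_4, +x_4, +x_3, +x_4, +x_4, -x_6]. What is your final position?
(4, 4, 3, 10, -2, -1, -8)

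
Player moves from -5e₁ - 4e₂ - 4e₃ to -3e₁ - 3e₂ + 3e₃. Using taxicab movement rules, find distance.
10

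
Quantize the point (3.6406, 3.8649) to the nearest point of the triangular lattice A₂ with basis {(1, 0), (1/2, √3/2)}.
(3.5, 4.33)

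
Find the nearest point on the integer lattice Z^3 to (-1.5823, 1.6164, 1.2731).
(-2, 2, 1)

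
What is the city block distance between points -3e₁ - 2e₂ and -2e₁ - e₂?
2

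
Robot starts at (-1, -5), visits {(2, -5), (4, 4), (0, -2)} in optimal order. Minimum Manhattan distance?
18
(one optimal route: (-1, -5) → (2, -5) → (0, -2) → (4, 4))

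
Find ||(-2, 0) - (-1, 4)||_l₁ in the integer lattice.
5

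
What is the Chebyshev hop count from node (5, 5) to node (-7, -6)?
12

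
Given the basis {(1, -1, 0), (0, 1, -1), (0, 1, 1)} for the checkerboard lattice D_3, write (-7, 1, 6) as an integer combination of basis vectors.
-7b₁ - 6b₂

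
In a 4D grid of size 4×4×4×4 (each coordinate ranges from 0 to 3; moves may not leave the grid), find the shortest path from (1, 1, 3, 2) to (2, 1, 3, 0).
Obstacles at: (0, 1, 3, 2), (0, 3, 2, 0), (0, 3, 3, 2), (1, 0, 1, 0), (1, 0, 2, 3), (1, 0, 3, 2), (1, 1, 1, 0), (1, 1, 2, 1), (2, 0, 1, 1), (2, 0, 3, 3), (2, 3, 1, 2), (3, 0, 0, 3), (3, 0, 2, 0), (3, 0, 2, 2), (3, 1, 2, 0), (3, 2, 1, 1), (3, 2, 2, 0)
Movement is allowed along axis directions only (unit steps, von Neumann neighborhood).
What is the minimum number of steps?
3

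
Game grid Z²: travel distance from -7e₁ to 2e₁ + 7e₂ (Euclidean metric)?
11.4018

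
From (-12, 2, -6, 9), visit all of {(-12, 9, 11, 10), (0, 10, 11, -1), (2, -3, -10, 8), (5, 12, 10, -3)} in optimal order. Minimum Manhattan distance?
107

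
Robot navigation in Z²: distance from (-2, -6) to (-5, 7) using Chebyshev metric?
13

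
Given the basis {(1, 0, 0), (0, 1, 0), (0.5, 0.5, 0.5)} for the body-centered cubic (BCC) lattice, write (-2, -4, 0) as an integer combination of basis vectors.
-2b₁ - 4b₂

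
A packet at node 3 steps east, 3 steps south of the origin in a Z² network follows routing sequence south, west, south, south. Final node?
(2, -6)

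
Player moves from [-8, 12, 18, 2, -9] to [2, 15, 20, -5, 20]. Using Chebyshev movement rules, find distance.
29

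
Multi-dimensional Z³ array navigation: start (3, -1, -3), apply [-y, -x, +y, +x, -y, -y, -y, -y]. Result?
(3, -5, -3)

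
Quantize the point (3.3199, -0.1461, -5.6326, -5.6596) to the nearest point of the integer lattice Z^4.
(3, 0, -6, -6)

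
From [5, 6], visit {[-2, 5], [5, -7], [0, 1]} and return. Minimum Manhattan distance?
40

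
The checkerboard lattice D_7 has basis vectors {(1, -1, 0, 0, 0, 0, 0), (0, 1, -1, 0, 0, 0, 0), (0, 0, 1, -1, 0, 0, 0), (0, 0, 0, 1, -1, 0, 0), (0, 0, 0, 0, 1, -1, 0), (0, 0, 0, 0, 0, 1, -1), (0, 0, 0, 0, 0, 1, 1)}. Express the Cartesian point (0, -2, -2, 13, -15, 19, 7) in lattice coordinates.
-2b₂ - 4b₃ + 9b₄ - 6b₅ + 3b₆ + 10b₇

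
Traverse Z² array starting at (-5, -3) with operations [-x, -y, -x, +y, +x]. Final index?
(-6, -3)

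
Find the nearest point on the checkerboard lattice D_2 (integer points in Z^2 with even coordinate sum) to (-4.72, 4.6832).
(-5, 5)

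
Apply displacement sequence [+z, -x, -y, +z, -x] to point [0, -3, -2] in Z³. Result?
(-2, -4, 0)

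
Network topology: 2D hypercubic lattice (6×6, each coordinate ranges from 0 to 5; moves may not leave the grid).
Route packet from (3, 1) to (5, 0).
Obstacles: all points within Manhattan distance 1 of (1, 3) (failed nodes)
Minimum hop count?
3
(one shortest path: (3, 1) → (4, 1) → (5, 1) → (5, 0))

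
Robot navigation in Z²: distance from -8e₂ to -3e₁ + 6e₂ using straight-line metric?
14.3178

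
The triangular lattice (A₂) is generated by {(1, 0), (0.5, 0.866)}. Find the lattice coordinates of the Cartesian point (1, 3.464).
-b₁ + 4b₂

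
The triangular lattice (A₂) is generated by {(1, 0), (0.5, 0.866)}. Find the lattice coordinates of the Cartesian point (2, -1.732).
3b₁ - 2b₂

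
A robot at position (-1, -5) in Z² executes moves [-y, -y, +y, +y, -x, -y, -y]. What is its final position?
(-2, -7)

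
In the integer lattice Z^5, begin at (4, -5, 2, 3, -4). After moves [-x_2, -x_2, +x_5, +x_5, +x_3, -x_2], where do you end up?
(4, -8, 3, 3, -2)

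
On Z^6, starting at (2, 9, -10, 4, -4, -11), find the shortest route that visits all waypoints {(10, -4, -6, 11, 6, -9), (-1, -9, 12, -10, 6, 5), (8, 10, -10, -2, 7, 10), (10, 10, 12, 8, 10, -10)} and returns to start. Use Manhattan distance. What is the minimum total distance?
260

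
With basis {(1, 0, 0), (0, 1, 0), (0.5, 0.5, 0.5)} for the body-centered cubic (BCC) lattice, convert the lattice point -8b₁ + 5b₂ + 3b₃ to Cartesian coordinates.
(-6.5, 6.5, 1.5)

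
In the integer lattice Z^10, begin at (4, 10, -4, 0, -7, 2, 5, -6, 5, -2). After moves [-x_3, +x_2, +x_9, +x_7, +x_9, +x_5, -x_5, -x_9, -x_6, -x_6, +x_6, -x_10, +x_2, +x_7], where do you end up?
(4, 12, -5, 0, -7, 1, 7, -6, 6, -3)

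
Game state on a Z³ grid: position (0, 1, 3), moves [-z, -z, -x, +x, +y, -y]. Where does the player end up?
(0, 1, 1)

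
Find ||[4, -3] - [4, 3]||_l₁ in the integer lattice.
6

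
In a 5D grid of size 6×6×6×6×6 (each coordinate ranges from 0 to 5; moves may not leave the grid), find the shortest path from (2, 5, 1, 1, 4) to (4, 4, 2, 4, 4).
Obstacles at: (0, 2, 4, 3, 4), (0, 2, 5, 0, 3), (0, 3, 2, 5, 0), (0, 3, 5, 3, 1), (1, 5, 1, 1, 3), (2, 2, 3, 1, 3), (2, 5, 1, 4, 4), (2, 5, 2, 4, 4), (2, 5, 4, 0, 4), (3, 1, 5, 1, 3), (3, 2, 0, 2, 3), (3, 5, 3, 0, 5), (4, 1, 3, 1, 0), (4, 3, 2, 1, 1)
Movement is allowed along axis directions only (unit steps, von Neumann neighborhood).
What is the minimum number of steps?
7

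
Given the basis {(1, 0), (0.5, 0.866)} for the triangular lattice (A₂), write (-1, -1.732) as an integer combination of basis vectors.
-2b₂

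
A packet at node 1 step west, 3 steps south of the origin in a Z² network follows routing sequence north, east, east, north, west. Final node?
(0, -1)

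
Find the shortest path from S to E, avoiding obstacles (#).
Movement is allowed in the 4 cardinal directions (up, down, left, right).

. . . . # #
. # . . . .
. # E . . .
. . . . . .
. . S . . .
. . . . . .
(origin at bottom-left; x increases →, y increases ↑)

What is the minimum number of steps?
2
(one shortest path: (2, 1) → (2, 2) → (2, 3))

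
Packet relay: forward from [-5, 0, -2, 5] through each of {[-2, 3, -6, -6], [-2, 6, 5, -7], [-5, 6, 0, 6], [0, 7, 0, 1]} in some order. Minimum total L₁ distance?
51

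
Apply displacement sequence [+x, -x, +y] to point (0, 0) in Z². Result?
(0, 1)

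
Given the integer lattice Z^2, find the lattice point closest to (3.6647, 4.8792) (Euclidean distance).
(4, 5)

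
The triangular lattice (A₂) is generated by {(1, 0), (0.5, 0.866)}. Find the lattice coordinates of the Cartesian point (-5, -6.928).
-b₁ - 8b₂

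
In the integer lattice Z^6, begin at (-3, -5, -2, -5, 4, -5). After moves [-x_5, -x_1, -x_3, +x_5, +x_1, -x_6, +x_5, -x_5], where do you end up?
(-3, -5, -3, -5, 4, -6)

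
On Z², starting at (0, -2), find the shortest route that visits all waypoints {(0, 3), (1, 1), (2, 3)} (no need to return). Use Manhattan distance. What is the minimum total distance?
9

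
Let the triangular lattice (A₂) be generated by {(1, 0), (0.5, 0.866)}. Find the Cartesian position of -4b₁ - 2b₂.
(-5, -1.732)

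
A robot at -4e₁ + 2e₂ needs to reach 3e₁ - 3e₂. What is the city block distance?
12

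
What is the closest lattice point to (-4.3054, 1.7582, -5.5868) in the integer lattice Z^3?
(-4, 2, -6)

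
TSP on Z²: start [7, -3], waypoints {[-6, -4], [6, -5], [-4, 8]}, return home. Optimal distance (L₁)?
52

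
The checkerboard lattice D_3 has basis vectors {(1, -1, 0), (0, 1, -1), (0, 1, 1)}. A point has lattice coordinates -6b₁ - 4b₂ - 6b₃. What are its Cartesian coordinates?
(-6, -4, -2)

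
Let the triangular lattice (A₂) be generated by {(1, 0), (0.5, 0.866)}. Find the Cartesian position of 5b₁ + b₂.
(5.5, 0.866)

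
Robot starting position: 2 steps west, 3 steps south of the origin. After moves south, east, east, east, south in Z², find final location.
(1, -5)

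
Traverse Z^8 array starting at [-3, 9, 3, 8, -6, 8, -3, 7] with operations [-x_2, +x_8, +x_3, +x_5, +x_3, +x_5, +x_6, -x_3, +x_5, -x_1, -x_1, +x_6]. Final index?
(-5, 8, 4, 8, -3, 10, -3, 8)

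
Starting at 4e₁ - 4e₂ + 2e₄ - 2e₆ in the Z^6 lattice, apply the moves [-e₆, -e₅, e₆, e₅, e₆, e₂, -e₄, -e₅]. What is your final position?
(4, -3, 0, 1, -1, -1)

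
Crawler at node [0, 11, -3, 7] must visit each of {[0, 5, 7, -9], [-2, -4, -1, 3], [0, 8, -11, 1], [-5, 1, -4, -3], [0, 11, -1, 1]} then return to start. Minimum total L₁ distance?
118
(one optimal route: (0, 11, -3, 7) → (-2, -4, -1, 3) → (-5, 1, -4, -3) → (0, 5, 7, -9) → (0, 8, -11, 1) → (0, 11, -1, 1) → (0, 11, -3, 7))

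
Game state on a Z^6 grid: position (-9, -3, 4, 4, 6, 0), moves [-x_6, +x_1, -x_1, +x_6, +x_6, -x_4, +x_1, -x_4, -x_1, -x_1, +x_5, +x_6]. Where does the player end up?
(-10, -3, 4, 2, 7, 2)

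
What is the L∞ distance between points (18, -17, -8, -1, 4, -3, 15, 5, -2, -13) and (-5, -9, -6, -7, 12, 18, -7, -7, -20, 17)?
30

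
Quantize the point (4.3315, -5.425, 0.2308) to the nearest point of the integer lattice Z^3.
(4, -5, 0)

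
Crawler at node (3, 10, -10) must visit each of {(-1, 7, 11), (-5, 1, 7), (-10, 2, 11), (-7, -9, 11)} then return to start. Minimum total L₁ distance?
106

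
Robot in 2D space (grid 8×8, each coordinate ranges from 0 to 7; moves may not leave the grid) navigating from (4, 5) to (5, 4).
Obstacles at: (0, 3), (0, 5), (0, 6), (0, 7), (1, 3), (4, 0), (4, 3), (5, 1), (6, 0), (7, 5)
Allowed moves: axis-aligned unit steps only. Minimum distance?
2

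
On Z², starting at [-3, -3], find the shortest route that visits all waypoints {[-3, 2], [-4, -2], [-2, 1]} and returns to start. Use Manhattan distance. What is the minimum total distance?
14
(one optimal route: (-3, -3) → (-3, 2) → (-2, 1) → (-4, -2) → (-3, -3))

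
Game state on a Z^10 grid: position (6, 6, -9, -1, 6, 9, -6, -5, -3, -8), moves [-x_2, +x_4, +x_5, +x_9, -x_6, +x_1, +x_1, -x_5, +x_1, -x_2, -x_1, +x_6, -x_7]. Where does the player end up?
(8, 4, -9, 0, 6, 9, -7, -5, -2, -8)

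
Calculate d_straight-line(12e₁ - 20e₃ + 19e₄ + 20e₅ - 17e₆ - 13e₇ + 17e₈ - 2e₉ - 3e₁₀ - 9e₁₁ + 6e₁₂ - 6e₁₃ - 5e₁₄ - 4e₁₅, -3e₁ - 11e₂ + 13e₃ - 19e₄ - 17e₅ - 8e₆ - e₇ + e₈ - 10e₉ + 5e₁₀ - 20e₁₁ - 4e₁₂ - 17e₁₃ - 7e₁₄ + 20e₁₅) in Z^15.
76.0197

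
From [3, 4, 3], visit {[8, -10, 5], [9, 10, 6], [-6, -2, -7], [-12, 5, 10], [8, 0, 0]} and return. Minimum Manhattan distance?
128
(one optimal route: (3, 4, 3) → (9, 10, 6) → (8, -10, 5) → (8, 0, 0) → (-6, -2, -7) → (-12, 5, 10) → (3, 4, 3))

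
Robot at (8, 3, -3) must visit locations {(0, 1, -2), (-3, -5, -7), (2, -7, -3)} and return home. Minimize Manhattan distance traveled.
52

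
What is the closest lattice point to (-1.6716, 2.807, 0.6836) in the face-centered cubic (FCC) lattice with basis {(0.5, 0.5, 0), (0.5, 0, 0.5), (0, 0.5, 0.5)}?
(-1.5, 3, 0.5)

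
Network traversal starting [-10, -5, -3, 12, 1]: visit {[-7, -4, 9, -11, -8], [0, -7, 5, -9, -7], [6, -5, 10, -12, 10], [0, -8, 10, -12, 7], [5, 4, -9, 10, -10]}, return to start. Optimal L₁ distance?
212
(one optimal route: (-10, -5, -3, 12, 1) → (-7, -4, 9, -11, -8) → (6, -5, 10, -12, 10) → (0, -8, 10, -12, 7) → (0, -7, 5, -9, -7) → (5, 4, -9, 10, -10) → (-10, -5, -3, 12, 1))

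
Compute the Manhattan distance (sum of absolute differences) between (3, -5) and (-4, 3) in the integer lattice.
15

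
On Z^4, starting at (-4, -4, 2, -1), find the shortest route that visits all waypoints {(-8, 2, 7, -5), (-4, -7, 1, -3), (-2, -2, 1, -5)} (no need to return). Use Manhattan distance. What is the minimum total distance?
31
(one optimal route: (-4, -4, 2, -1) → (-4, -7, 1, -3) → (-2, -2, 1, -5) → (-8, 2, 7, -5))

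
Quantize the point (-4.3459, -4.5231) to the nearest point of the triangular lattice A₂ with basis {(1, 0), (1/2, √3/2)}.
(-4.5, -4.33)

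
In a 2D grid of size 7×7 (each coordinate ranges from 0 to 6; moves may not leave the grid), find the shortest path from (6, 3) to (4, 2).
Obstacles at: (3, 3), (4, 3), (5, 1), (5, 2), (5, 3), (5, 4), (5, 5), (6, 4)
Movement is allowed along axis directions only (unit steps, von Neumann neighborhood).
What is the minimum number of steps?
7
(one shortest path: (6, 3) → (6, 2) → (6, 1) → (6, 0) → (5, 0) → (4, 0) → (4, 1) → (4, 2))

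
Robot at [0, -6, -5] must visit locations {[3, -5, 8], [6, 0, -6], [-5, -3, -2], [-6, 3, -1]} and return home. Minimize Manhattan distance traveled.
78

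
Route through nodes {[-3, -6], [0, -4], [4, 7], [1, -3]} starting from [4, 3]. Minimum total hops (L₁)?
24
(one optimal route: (4, 3) → (4, 7) → (1, -3) → (0, -4) → (-3, -6))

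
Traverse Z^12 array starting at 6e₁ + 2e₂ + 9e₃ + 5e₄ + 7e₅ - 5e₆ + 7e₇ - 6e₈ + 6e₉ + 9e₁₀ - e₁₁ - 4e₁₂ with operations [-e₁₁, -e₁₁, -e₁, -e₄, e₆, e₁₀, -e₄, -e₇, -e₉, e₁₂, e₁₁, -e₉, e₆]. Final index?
(5, 2, 9, 3, 7, -3, 6, -6, 4, 10, -2, -3)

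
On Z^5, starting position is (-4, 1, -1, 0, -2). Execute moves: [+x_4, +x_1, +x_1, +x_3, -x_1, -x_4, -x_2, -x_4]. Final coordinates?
(-3, 0, 0, -1, -2)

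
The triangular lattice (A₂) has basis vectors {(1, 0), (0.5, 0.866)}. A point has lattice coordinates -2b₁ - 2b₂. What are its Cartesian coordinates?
(-3, -1.732)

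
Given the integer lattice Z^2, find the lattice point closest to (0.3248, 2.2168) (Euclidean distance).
(0, 2)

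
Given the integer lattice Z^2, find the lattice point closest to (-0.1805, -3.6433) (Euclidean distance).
(0, -4)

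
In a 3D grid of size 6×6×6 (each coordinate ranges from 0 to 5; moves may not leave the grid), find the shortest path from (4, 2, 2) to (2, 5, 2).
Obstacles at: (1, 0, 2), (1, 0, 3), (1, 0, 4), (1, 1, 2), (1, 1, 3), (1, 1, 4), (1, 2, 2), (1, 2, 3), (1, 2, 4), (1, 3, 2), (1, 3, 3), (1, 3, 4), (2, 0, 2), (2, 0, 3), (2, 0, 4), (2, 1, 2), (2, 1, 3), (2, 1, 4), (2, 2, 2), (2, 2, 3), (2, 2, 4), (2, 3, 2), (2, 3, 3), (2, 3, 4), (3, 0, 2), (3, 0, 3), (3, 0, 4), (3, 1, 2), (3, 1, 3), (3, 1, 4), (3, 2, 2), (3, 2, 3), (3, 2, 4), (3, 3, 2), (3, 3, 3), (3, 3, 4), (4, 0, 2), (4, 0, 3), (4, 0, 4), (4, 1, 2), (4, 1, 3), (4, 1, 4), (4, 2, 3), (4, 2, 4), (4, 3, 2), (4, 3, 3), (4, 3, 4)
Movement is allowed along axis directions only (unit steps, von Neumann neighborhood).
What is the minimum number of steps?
7
(one shortest path: (4, 2, 2) → (5, 2, 2) → (5, 3, 2) → (5, 4, 2) → (4, 4, 2) → (3, 4, 2) → (2, 4, 2) → (2, 5, 2))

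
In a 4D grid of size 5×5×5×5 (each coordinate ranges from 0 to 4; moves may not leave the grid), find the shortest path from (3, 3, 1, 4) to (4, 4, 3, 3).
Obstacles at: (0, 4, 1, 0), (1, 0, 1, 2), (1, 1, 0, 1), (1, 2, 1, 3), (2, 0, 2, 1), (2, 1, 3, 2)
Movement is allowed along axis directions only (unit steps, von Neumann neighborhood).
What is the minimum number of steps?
5
(one shortest path: (3, 3, 1, 4) → (4, 3, 1, 4) → (4, 4, 1, 4) → (4, 4, 2, 4) → (4, 4, 3, 4) → (4, 4, 3, 3))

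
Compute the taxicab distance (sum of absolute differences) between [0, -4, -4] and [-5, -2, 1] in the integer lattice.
12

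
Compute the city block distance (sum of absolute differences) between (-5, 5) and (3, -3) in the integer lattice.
16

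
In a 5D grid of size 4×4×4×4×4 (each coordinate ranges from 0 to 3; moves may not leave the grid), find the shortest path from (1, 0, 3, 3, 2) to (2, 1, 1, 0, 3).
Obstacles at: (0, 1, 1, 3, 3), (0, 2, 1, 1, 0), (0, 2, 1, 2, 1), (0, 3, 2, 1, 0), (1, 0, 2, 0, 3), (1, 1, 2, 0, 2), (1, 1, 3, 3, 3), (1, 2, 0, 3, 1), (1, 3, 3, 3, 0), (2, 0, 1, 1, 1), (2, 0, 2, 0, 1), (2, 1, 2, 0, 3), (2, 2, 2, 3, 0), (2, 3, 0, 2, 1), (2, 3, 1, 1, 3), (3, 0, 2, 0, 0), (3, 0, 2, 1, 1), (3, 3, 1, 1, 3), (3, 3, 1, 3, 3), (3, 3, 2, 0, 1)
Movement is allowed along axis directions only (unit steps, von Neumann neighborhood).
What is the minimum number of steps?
8
(one shortest path: (1, 0, 3, 3, 2) → (2, 0, 3, 3, 2) → (2, 1, 3, 3, 2) → (2, 1, 2, 3, 2) → (2, 1, 1, 3, 2) → (2, 1, 1, 2, 2) → (2, 1, 1, 1, 2) → (2, 1, 1, 0, 2) → (2, 1, 1, 0, 3))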